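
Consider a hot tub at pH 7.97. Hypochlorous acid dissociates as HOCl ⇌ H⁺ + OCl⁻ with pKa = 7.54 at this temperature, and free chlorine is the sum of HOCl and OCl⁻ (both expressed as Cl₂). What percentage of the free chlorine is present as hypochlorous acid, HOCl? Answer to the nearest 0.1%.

27.1%

[OCl⁻]/[HOCl] = 10^(pH − pKa) = 10^(7.97 − 7.54) = 10^0.43 = 2.692.
Fraction as HOCl = 1 / (1 + 2.692) = 0.2709.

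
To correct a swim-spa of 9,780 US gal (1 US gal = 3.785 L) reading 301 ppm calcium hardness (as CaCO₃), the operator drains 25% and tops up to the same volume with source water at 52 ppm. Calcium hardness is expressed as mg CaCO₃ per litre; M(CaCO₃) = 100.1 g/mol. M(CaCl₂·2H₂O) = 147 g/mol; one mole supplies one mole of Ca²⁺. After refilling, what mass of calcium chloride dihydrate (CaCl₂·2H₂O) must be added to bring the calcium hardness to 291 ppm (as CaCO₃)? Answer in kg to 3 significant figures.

Volume: 9,780 US gal × 3.785 L/gal = 37,017 L.
After draining 25% and refilling: 301 × 0.75 + 52 × 0.25 = 238.75 ppm.
Deficit to target: 291 − 238.75 = 52.25 mg/L.
As CaCO₃: 52.25 mg/L × 37,017 L = 1934 g; ÷ 100.1 = 19.32 mol Ca²⁺.
Mass: 19.32 × 147 = 2840 g.

2.84 kg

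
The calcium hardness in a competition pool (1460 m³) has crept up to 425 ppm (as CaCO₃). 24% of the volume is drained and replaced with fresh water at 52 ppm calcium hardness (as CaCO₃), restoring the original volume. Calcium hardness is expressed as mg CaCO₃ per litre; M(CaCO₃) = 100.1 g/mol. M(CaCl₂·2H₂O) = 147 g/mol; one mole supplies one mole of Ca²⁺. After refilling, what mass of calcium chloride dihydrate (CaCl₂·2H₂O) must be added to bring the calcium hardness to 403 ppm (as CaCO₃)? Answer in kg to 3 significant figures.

145 kg

Volume: 1460 m³ = 1,460,000 L.
After draining 24% and refilling: 425 × 0.76 + 52 × 0.24 = 335.48 ppm.
Deficit to target: 403 − 335.48 = 67.52 mg/L.
As CaCO₃: 67.52 mg/L × 1,460,000 L = 98,580 g; ÷ 100.1 = 984.8 mol Ca²⁺.
Mass: 984.8 × 147 = 144,800 g.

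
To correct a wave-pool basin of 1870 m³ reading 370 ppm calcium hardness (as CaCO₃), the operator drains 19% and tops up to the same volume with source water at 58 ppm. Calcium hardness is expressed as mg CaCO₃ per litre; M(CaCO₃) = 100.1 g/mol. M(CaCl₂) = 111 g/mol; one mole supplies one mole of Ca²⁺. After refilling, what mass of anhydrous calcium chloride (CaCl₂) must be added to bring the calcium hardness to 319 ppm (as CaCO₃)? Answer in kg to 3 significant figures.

17.2 kg

Volume: 1870 m³ = 1,870,000 L.
After draining 19% and refilling: 370 × 0.81 + 58 × 0.19 = 310.72 ppm.
Deficit to target: 319 − 310.72 = 8.28 mg/L.
As CaCO₃: 8.28 mg/L × 1,870,000 L = 15,480 g; ÷ 100.1 = 154.7 mol Ca²⁺.
Mass: 154.7 × 111 = 17,170 g.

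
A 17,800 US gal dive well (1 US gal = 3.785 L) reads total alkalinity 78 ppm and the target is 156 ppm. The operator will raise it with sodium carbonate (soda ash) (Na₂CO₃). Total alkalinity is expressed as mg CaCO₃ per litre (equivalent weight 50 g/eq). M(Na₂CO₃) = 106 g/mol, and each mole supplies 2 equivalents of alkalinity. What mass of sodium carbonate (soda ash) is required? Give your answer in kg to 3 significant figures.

Volume: 17,800 US gal × 3.785 L/gal = 67,373 L.
Alkalinity to add: (156 − 78) = 78 mg/L as CaCO₃ × 67,373 L = 5255 g as CaCO₃.
Equivalents: 5255 g ÷ 50 g/eq = 105.1 eq.
Each mole of Na₂CO₃ supplies 2 eq, so 105.1 / 2 = 52.55 mol.
Mass: 52.55 mol × 106 g/mol = 5570 g.

5.57 kg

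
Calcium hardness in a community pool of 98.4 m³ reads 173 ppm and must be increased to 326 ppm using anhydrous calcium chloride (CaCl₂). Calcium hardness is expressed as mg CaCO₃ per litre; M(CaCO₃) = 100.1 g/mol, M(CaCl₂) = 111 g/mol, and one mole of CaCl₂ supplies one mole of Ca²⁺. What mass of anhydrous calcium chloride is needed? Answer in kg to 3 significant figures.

Volume: 98.4 m³ = 98,400 L.
Hardness to add: (326 − 173) = 153 mg/L as CaCO₃ × 98,400 L = 15,060 g as CaCO₃.
Moles of Ca²⁺ (1 mol Ca²⁺ ≡ 1 mol CaCO₃): 15,060 / 100.1 g/mol = 150.4 mol.
Mass of CaCl₂: 150.4 × 111 = 16,690 g.

16.7 kg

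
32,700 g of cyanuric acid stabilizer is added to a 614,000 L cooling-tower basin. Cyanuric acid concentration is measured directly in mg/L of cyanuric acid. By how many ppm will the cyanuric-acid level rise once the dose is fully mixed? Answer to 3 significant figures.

53.3 ppm

Rise: 32,700 g / 614,000 L × 1000 = 53.26 mg/L.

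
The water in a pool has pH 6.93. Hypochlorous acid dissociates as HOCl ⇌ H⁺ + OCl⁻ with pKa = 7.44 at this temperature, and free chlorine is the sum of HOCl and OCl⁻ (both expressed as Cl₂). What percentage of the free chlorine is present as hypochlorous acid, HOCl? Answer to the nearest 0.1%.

[OCl⁻]/[HOCl] = 10^(pH − pKa) = 10^(6.93 − 7.44) = 10^-0.51 = 0.309.
Fraction as HOCl = 1 / (1 + 0.309) = 0.7639.

76.4%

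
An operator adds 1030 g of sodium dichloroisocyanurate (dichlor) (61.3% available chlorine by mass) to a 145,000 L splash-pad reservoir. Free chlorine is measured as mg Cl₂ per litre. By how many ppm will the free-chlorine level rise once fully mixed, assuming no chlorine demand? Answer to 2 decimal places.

4.35 ppm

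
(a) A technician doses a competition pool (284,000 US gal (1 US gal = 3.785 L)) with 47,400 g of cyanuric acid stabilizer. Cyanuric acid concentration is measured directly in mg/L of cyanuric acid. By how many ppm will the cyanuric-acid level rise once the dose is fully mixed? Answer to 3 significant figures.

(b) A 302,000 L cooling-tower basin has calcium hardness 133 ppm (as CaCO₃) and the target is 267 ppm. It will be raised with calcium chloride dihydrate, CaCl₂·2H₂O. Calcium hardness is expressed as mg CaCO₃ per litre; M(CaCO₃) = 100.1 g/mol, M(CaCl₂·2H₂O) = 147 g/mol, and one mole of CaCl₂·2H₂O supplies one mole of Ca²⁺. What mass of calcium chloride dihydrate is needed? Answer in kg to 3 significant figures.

(a) 44.1 ppm; (b) 59.4 kg

(a) Volume: 284,000 US gal × 3.785 L/gal = 1,074,940 L.
(a) Rise: 47,400 g / 1,074,940 L × 1000 = 44.1 mg/L.

(b) Hardness to add: (267 − 133) = 134 mg/L as CaCO₃ × 302,000 L = 40,470 g as CaCO₃.
(b) Moles of Ca²⁺ (1 mol Ca²⁺ ≡ 1 mol CaCO₃): 40,470 / 100.1 g/mol = 404.3 mol.
(b) Mass of CaCl₂·2H₂O: 404.3 × 147 = 59,430 g.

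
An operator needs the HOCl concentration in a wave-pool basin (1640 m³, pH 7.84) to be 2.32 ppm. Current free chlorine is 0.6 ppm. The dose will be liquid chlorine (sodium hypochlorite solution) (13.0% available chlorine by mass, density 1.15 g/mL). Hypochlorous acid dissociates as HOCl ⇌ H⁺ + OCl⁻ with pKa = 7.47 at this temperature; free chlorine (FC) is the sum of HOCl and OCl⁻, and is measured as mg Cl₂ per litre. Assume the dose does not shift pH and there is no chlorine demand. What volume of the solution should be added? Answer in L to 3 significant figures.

Volume: 1640 m³ = 1,640,000 L.
[OCl⁻]/[HOCl] = 10^(pH − pKa) = 10^(7.84 − 7.47) = 2.344; fraction as HOCl = 1/(1 + 2.344) = 0.299.
Free chlorine required for 2.32 ppm HOCl: 2.32 / 0.299 = 7.759 ppm.
FC to add: 7.759 − 0.6 = 7.159 mg/L as Cl₂.
Cl₂ equivalent: 7.159 mg/L × 1,640,000 L = 11,740 g.
Product at 13.0% available Cl: 11,740 / 0.13 = 90,310 g.
Volume: 90,310 g ÷ 1.15 g/mL = 78,530 mL.

78.5 L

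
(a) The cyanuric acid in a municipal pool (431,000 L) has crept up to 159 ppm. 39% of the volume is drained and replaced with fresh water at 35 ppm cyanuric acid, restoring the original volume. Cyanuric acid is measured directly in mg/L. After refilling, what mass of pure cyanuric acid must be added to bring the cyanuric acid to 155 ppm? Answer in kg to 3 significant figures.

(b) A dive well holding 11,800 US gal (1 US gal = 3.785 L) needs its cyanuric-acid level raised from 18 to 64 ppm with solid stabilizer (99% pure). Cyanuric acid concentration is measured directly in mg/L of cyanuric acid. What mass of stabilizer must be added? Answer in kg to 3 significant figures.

(a) After draining 39% and refilling: 159 × 0.61 + 35 × 0.39 = 110.64 ppm.
(a) Deficit to target: 155 − 110.64 = 44.36 mg/L.
(a) Mass: 44.36 mg/L × 431,000 L = 19,120 g cyanuric acid.

(b) Volume: 11,800 US gal × 3.785 L/gal = 44,663 L.
(b) CYA to add: (64 − 18) = 46 mg/L × 44,663 L = 2054 g cyanuric acid.
(b) At 99% purity: 2054 / 0.99 = 2075 g product.

(a) 19.1 kg; (b) 2.08 kg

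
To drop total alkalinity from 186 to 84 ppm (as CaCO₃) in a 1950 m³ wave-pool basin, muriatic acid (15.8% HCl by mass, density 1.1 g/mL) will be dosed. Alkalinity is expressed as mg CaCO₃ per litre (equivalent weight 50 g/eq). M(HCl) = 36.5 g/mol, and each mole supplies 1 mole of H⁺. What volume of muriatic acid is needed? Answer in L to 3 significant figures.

835 L

Volume: 1950 m³ = 1,950,000 L.
Alkalinity to neutralize: (186 − 84) = 102 mg/L as CaCO₃ × 1,950,000 L = 198,900 g as CaCO₃.
Equivalents of H⁺ required: 198,900 ÷ 50 g/eq = 3978 eq = 3978 mol HCl.
Mass of HCl: 3978 × 36.5 = 145,200 g.
Mass of 15.8% solution: 145,200 / 0.158 = 919,000 g.
Volume: 919,000 g ÷ 1.1 g/mL = 835,400 mL.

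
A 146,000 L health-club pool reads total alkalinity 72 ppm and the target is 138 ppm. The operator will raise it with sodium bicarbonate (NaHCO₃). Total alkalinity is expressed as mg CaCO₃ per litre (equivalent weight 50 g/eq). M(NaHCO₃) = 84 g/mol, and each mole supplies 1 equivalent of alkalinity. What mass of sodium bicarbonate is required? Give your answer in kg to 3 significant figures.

16.2 kg

Alkalinity to add: (138 − 72) = 66 mg/L as CaCO₃ × 146,000 L = 9636 g as CaCO₃.
Equivalents: 9636 g ÷ 50 g/eq = 192.7 eq.
NaHCO₃ supplies 1 eq per mole → 192.7 mol.
Mass: 192.7 mol × 84 g/mol = 16,190 g.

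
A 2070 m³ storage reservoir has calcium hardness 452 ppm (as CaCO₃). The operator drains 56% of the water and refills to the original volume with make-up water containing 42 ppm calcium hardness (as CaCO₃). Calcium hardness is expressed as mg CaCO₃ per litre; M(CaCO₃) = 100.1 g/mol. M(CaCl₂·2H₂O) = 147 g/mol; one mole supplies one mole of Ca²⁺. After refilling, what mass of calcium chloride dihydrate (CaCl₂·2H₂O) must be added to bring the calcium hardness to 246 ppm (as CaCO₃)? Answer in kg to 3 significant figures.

Volume: 2070 m³ = 2,070,000 L.
After draining 56% and refilling: 452 × 0.44 + 42 × 0.56 = 222.4 ppm.
Deficit to target: 246 − 222.4 = 23.6 mg/L.
As CaCO₃: 23.6 mg/L × 2,070,000 L = 48,850 g; ÷ 100.1 = 488 mol Ca²⁺.
Mass: 488 × 147 = 71,740 g.

71.7 kg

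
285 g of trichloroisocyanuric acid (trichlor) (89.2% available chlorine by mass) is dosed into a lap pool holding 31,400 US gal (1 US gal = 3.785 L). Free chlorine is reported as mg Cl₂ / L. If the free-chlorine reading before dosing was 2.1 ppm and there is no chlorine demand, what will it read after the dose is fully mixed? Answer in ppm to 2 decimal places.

Volume: 31,400 US gal × 3.785 L/gal = 118,849 L.
Available chlorine delivered: 285 g × 0.892 = 254.2 g as Cl₂.
Concentration rise: 254.2 g / 118,849 L = 2.139 mg/L = 2.14 ppm.
Final FC: 2.1 + 2.14 = 4.24 ppm.

4.24 ppm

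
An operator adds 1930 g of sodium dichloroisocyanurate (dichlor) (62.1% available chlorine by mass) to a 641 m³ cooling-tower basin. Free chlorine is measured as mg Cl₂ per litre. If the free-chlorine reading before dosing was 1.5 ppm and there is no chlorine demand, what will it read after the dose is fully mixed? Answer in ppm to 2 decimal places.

3.37 ppm

Volume: 641 m³ = 641,000 L.
Available chlorine delivered: 1930 g × 0.621 = 1199 g as Cl₂.
Concentration rise: 1199 g / 641,000 L = 1.87 mg/L = 1.87 ppm.
Final FC: 1.5 + 1.87 = 3.37 ppm.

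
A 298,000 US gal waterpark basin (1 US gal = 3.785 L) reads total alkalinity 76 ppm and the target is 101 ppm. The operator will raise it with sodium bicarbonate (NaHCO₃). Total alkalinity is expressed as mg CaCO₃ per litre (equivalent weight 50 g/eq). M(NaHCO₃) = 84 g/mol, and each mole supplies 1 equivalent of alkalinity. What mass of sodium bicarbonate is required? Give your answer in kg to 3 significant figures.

Volume: 298,000 US gal × 3.785 L/gal = 1,127,930 L.
Alkalinity to add: (101 − 76) = 25 mg/L as CaCO₃ × 1,127,930 L = 28,200 g as CaCO₃.
Equivalents: 28,200 g ÷ 50 g/eq = 564 eq.
NaHCO₃ supplies 1 eq per mole → 564 mol.
Mass: 564 mol × 84 g/mol = 47,370 g.

47.4 kg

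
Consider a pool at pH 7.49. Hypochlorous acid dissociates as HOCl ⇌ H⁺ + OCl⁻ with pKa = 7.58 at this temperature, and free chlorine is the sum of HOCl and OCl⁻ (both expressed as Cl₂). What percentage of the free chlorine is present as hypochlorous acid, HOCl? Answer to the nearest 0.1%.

[OCl⁻]/[HOCl] = 10^(pH − pKa) = 10^(7.49 − 7.58) = 10^-0.09 = 0.8128.
Fraction as HOCl = 1 / (1 + 0.8128) = 0.5516.

55.2%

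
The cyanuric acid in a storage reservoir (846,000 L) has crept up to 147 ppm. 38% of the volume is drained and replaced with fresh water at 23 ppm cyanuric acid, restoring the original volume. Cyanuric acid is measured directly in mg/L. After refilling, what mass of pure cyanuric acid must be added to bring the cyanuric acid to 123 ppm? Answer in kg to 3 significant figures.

19.6 kg

After draining 38% and refilling: 147 × 0.62 + 23 × 0.38 = 99.88 ppm.
Deficit to target: 123 − 99.88 = 23.12 mg/L.
Mass: 23.12 mg/L × 846,000 L = 19,560 g cyanuric acid.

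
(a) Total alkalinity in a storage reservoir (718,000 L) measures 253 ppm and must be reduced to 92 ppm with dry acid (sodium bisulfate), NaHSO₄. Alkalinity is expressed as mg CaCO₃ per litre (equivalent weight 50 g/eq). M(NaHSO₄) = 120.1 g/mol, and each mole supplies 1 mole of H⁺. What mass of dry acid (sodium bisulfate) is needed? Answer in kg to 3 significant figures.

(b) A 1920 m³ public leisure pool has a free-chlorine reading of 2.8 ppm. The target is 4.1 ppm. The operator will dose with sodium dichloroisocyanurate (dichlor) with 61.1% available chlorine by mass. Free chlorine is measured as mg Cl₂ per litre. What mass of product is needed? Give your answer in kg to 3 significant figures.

(a) Alkalinity to neutralize: (253 − 92) = 161 mg/L as CaCO₃ × 718,000 L = 115,600 g as CaCO₃.
(a) Equivalents of H⁺ required: 115,600 ÷ 50 g/eq = 2312 eq = 2312 mol NaHSO₄.
(a) Mass of NaHSO₄: 2312 × 120.1 = 277,700 g.

(b) Volume: 1920 m³ = 1,920,000 L.
(b) Chlorine deficit: 4.1 − 2.8 = 1.3 ppm = 1.3 mg/L as Cl₂.
(b) Cl₂ equivalent needed: 1.3 mg/L × 1,920,000 L = 2,496,000 mg = 2496 g.
(b) Product at 61.1% available chlorine: 2496 / 0.611 = 4085 g.

(a) 278 kg; (b) 4.09 kg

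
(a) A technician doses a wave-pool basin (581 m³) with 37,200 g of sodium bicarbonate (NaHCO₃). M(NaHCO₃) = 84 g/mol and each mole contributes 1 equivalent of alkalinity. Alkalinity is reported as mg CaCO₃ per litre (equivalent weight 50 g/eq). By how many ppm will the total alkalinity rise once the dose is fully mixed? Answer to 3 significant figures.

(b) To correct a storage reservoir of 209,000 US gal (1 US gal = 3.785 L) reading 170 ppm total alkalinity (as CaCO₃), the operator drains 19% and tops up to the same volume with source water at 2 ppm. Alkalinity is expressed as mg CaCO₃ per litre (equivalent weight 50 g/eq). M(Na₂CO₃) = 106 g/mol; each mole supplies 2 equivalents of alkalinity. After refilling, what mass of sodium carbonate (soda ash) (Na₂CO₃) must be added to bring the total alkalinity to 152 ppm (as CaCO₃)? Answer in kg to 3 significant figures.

(a) 38.1 ppm; (b) 11.7 kg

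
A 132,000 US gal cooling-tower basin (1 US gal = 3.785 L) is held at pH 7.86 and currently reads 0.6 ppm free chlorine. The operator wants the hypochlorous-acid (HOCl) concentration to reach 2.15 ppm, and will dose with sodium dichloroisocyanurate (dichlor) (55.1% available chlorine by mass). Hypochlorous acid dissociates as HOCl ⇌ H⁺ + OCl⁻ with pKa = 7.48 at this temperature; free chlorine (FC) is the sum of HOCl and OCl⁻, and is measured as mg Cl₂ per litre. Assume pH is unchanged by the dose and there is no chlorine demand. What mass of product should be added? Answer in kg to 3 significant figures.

Volume: 132,000 US gal × 3.785 L/gal = 499,620 L.
[OCl⁻]/[HOCl] = 10^(pH − pKa) = 10^(7.86 − 7.48) = 2.399; fraction as HOCl = 1/(1 + 2.399) = 0.2942.
Free chlorine required for 2.15 ppm HOCl: 2.15 / 0.2942 = 7.307 ppm.
FC to add: 7.307 − 0.6 = 6.707 mg/L as Cl₂.
Cl₂ equivalent: 6.707 mg/L × 499,620 L = 3351 g.
Product at 55.1% available Cl: 3351 / 0.551 = 6082 g.

6.08 kg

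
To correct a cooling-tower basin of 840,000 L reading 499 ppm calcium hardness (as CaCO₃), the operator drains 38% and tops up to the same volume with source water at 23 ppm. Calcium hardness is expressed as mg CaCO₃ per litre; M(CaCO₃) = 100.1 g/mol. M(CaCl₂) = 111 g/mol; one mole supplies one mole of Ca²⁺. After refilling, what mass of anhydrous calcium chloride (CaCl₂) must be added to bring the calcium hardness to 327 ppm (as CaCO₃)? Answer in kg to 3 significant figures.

After draining 38% and refilling: 499 × 0.62 + 23 × 0.38 = 318.12 ppm.
Deficit to target: 327 − 318.12 = 8.88 mg/L.
As CaCO₃: 8.88 mg/L × 840,000 L = 7459 g; ÷ 100.1 = 74.52 mol Ca²⁺.
Mass: 74.52 × 111 = 8271 g.

8.27 kg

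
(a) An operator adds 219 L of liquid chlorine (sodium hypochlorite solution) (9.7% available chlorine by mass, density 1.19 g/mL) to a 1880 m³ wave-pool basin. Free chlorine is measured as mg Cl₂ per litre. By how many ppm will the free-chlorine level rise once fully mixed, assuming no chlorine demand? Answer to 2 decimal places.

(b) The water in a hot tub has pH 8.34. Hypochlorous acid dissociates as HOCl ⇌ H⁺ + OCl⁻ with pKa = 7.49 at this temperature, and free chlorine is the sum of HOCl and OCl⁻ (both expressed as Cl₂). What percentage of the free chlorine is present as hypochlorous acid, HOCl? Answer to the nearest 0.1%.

(a) 13.45 ppm; (b) 12.4%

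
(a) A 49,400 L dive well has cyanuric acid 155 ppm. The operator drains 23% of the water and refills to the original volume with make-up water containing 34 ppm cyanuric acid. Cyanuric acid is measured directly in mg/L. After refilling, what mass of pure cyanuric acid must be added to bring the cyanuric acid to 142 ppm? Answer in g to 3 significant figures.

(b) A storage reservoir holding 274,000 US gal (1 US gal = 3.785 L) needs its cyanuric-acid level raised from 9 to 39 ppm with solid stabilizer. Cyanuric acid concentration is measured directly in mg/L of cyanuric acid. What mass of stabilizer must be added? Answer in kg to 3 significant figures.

(a) 733 g; (b) 31.1 kg

(a) After draining 23% and refilling: 155 × 0.77 + 34 × 0.23 = 127.17 ppm.
(a) Deficit to target: 142 − 127.17 = 14.83 mg/L.
(a) Mass: 14.83 mg/L × 49,400 L = 732.6 g cyanuric acid.

(b) Volume: 274,000 US gal × 3.785 L/gal = 1,037,090 L.
(b) CYA to add: (39 − 9) = 30 mg/L × 1,037,090 L = 31,110 g cyanuric acid.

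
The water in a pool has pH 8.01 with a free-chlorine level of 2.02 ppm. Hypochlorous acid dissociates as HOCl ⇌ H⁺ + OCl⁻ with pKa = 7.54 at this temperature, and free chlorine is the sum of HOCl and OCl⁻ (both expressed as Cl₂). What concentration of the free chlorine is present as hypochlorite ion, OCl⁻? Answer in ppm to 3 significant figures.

1.51 ppm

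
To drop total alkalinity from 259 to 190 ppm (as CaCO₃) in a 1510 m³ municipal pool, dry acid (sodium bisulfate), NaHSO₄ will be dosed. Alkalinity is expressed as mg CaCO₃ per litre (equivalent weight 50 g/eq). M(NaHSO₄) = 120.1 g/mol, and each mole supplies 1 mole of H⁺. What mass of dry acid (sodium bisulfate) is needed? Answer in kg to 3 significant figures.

Volume: 1510 m³ = 1,510,000 L.
Alkalinity to neutralize: (259 − 190) = 69 mg/L as CaCO₃ × 1,510,000 L = 104,200 g as CaCO₃.
Equivalents of H⁺ required: 104,200 ÷ 50 g/eq = 2084 eq = 2084 mol NaHSO₄.
Mass of NaHSO₄: 2084 × 120.1 = 250,300 g.

250 kg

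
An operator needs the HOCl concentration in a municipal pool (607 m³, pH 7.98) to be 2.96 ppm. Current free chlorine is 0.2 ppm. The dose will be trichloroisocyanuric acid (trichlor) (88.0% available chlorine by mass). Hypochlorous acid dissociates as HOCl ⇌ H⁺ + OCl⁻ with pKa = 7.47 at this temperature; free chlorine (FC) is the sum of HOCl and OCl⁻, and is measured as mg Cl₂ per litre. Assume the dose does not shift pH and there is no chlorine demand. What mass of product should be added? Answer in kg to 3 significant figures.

Volume: 607 m³ = 607,000 L.
[OCl⁻]/[HOCl] = 10^(pH − pKa) = 10^(7.98 − 7.47) = 3.236; fraction as HOCl = 1/(1 + 3.236) = 0.2361.
Free chlorine required for 2.96 ppm HOCl: 2.96 / 0.2361 = 12.54 ppm.
FC to add: 12.54 − 0.2 = 12.34 mg/L as Cl₂.
Cl₂ equivalent: 12.34 mg/L × 607,000 L = 7489 g.
Product at 88.0% available Cl: 7489 / 0.88 = 8511 g.

8.51 kg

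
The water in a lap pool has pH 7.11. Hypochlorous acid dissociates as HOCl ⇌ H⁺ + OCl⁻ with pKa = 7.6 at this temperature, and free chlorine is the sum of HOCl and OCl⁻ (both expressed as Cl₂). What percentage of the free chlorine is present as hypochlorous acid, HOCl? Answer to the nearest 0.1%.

75.6%

[OCl⁻]/[HOCl] = 10^(pH − pKa) = 10^(7.11 − 7.6) = 10^-0.49 = 0.3236.
Fraction as HOCl = 1 / (1 + 0.3236) = 0.7555.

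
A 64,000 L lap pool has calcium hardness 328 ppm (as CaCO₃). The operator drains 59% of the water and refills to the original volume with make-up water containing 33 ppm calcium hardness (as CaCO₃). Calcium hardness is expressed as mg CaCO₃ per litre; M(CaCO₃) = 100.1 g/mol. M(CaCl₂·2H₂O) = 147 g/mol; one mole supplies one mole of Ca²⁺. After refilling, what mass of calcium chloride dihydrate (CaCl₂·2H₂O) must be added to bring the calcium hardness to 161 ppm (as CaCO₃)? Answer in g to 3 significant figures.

After draining 59% and refilling: 328 × 0.41 + 33 × 0.59 = 153.95 ppm.
Deficit to target: 161 − 153.95 = 7.05 mg/L.
As CaCO₃: 7.05 mg/L × 64,000 L = 451.2 g; ÷ 100.1 = 4.507 mol Ca²⁺.
Mass: 4.507 × 147 = 662.6 g.

663 g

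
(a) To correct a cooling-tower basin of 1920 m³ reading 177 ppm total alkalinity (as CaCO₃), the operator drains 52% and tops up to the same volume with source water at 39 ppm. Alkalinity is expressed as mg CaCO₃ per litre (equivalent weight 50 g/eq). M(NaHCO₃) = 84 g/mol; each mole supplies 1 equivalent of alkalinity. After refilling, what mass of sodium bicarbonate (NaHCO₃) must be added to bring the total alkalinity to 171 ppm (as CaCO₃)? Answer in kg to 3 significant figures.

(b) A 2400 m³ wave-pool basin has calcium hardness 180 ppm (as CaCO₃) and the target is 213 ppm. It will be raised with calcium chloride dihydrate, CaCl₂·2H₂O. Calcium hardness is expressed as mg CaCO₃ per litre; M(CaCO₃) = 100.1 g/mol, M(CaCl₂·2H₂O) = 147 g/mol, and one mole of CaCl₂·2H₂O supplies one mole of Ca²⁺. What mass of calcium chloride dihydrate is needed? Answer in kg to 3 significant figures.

(a) Volume: 1920 m³ = 1,920,000 L.
(a) After draining 52% and refilling: 177 × 0.48 + 39 × 0.52 = 105.24 ppm.
(a) Deficit to target: 171 − 105.24 = 65.76 mg/L.
(a) As CaCO₃: 65.76 mg/L × 1,920,000 L = 126,300 g; ÷ 50 g/eq ÷ 1 = 2525 mol NaHCO₃.
(a) Mass: 2525 × 84 = 212,100 g.

(b) Volume: 2400 m³ = 2,400,000 L.
(b) Hardness to add: (213 − 180) = 33 mg/L as CaCO₃ × 2,400,000 L = 79,200 g as CaCO₃.
(b) Moles of Ca²⁺ (1 mol Ca²⁺ ≡ 1 mol CaCO₃): 79,200 / 100.1 g/mol = 791.2 mol.
(b) Mass of CaCl₂·2H₂O: 791.2 × 147 = 116,300 g.

(a) 212 kg; (b) 116 kg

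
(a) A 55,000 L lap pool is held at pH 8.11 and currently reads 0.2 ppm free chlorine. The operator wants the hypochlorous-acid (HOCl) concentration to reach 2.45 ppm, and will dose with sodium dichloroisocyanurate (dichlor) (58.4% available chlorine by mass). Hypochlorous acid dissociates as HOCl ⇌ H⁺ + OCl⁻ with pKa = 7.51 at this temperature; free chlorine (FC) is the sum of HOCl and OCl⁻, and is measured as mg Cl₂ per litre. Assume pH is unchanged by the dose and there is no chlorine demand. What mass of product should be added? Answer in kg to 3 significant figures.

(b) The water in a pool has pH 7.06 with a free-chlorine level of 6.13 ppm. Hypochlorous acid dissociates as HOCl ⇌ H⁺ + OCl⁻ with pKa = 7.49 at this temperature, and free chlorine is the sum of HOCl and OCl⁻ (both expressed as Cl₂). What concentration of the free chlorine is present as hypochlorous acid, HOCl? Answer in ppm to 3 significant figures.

(a) 1.13 kg; (b) 4.47 ppm

(a) [OCl⁻]/[HOCl] = 10^(pH − pKa) = 10^(8.11 − 7.51) = 3.981; fraction as HOCl = 1/(1 + 3.981) = 0.2008.
(a) Free chlorine required for 2.45 ppm HOCl: 2.45 / 0.2008 = 12.2 ppm.
(a) FC to add: 12.2 − 0.2 = 12 mg/L as Cl₂.
(a) Cl₂ equivalent: 12 mg/L × 55,000 L = 660.2 g.
(a) Product at 58.4% available Cl: 660.2 / 0.584 = 1130 g.

(b) [OCl⁻]/[HOCl] = 10^(pH − pKa) = 10^(7.06 − 7.49) = 10^-0.43 = 0.3715.
(b) Fraction as HOCl = 1 / (1 + 0.3715) = 0.7291.
(b) HOCl = 0.7291 × 6.13 ppm = 4.469 ppm.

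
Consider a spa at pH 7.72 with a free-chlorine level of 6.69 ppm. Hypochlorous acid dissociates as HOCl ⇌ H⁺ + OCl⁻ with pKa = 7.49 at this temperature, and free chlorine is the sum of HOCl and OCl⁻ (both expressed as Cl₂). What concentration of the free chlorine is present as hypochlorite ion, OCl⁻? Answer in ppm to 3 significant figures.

[OCl⁻]/[HOCl] = 10^(pH − pKa) = 10^(7.72 − 7.49) = 10^0.23 = 1.698.
Fraction as HOCl = 1 / (1 + 1.698) = 0.3706.
OCl⁻ = (1 − 0.3706) × 6.69 ppm = 4.211 ppm.

4.21 ppm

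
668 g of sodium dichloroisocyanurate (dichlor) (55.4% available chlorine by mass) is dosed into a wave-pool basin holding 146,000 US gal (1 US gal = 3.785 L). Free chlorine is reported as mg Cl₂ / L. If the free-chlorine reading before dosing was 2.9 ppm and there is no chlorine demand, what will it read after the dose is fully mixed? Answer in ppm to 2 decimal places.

3.57 ppm

Volume: 146,000 US gal × 3.785 L/gal = 552,610 L.
Available chlorine delivered: 668 g × 0.554 = 370.1 g as Cl₂.
Concentration rise: 370.1 g / 552,610 L = 0.6697 mg/L = 0.67 ppm.
Final FC: 2.9 + 0.67 = 3.57 ppm.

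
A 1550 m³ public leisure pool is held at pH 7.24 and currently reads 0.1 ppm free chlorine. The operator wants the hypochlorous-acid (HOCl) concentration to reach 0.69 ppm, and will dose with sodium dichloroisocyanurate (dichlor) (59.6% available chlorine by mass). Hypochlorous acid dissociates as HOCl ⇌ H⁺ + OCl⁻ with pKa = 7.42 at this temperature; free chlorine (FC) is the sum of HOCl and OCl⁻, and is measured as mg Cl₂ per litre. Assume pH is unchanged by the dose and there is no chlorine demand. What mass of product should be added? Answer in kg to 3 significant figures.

2.72 kg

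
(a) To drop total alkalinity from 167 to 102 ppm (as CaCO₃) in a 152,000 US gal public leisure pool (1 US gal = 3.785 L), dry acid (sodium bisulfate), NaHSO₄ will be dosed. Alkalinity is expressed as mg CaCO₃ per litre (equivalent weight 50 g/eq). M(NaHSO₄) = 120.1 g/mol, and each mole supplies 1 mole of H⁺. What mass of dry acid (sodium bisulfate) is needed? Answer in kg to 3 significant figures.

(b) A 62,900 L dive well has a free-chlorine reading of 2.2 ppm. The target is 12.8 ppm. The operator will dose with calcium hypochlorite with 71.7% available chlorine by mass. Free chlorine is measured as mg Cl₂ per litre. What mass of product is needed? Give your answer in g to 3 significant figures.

(a) 89.8 kg; (b) 930 g

(a) Volume: 152,000 US gal × 3.785 L/gal = 575,320 L.
(a) Alkalinity to neutralize: (167 − 102) = 65 mg/L as CaCO₃ × 575,320 L = 37,400 g as CaCO₃.
(a) Equivalents of H⁺ required: 37,400 ÷ 50 g/eq = 747.9 eq = 747.9 mol NaHSO₄.
(a) Mass of NaHSO₄: 747.9 × 120.1 = 89,820 g.

(b) Chlorine deficit: 12.8 − 2.2 = 10.6 ppm = 10.6 mg/L as Cl₂.
(b) Cl₂ equivalent needed: 10.6 mg/L × 62,900 L = 666,700 mg = 666.7 g.
(b) Product at 71.7% available chlorine: 666.7 / 0.717 = 929.9 g.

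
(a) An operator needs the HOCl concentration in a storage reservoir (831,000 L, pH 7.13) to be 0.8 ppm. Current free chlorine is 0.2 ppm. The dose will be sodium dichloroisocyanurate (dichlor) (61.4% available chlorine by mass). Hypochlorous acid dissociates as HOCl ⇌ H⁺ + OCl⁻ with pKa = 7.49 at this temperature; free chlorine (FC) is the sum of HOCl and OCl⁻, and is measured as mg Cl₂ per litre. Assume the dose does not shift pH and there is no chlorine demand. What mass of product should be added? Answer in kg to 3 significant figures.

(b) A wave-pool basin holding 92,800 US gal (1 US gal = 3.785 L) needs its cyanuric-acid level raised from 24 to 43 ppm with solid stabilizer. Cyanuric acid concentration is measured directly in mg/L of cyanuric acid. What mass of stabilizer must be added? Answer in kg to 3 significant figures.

(a) 1.28 kg; (b) 6.67 kg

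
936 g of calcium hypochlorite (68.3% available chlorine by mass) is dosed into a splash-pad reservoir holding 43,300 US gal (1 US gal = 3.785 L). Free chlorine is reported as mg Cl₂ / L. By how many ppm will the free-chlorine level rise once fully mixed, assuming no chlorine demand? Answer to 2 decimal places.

Volume: 43,300 US gal × 3.785 L/gal = 163,890 L.
Available chlorine delivered: 936 g × 0.683 = 639.3 g as Cl₂.
Concentration rise: 639.3 g / 163,890 L = 3.901 mg/L = 3.90 ppm.

3.90 ppm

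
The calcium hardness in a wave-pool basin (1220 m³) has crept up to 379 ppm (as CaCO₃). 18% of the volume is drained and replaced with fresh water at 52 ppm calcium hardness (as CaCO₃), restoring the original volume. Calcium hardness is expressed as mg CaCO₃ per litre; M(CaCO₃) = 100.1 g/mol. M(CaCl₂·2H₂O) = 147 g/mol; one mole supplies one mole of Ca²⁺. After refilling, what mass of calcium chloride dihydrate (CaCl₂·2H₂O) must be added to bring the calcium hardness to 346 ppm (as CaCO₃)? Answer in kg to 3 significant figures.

Volume: 1220 m³ = 1,220,000 L.
After draining 18% and refilling: 379 × 0.82 + 52 × 0.18 = 320.14 ppm.
Deficit to target: 346 − 320.14 = 25.86 mg/L.
As CaCO₃: 25.86 mg/L × 1,220,000 L = 31,550 g; ÷ 100.1 = 315.2 mol Ca²⁺.
Mass: 315.2 × 147 = 46,330 g.

46.3 kg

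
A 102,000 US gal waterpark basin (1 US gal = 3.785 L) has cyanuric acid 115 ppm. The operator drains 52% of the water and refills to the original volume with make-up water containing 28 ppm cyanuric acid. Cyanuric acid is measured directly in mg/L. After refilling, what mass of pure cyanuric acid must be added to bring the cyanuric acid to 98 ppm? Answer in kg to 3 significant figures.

Volume: 102,000 US gal × 3.785 L/gal = 386,070 L.
After draining 52% and refilling: 115 × 0.48 + 28 × 0.52 = 69.76 ppm.
Deficit to target: 98 − 69.76 = 28.24 mg/L.
Mass: 28.24 mg/L × 386,070 L = 10,900 g cyanuric acid.

10.9 kg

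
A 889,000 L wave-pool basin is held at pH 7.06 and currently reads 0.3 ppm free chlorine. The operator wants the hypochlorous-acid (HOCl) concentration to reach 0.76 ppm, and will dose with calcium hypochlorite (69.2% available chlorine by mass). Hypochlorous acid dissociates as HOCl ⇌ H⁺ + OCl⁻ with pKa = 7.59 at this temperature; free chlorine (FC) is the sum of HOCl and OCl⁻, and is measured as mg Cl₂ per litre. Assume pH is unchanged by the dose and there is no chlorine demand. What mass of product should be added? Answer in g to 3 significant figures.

879 g

[OCl⁻]/[HOCl] = 10^(pH − pKa) = 10^(7.06 − 7.59) = 0.2951; fraction as HOCl = 1/(1 + 0.2951) = 0.7721.
Free chlorine required for 0.76 ppm HOCl: 0.76 / 0.7721 = 0.9843 ppm.
FC to add: 0.9843 − 0.3 = 0.6843 mg/L as Cl₂.
Cl₂ equivalent: 0.6843 mg/L × 889,000 L = 608.3 g.
Product at 69.2% available Cl: 608.3 / 0.692 = 879.1 g.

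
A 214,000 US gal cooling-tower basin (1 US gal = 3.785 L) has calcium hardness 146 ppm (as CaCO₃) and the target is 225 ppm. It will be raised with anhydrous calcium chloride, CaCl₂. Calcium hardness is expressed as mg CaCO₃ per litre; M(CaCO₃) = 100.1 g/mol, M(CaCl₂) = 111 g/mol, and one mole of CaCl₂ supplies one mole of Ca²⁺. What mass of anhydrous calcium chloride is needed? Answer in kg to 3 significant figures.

71.0 kg

Volume: 214,000 US gal × 3.785 L/gal = 809,990 L.
Hardness to add: (225 − 146) = 79 mg/L as CaCO₃ × 809,990 L = 63,990 g as CaCO₃.
Moles of Ca²⁺ (1 mol Ca²⁺ ≡ 1 mol CaCO₃): 63,990 / 100.1 g/mol = 639.3 mol.
Mass of CaCl₂: 639.3 × 111 = 70,960 g.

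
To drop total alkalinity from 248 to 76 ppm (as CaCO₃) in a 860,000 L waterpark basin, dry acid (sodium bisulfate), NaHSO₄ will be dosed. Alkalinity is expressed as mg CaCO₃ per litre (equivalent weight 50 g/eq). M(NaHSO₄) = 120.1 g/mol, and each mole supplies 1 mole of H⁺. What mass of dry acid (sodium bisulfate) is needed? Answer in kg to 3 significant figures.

Alkalinity to neutralize: (248 − 76) = 172 mg/L as CaCO₃ × 860,000 L = 147,900 g as CaCO₃.
Equivalents of H⁺ required: 147,900 ÷ 50 g/eq = 2958 eq = 2958 mol NaHSO₄.
Mass of NaHSO₄: 2958 × 120.1 = 355,300 g.

355 kg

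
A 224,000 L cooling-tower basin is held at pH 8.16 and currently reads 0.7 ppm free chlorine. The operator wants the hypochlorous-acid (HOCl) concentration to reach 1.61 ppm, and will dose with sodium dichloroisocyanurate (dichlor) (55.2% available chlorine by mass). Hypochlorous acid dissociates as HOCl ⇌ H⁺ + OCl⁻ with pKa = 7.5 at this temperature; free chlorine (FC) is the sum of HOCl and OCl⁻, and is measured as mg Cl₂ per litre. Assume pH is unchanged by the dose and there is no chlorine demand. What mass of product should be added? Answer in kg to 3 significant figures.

[OCl⁻]/[HOCl] = 10^(pH − pKa) = 10^(8.16 − 7.5) = 4.571; fraction as HOCl = 1/(1 + 4.571) = 0.1795.
Free chlorine required for 1.61 ppm HOCl: 1.61 / 0.1795 = 8.969 ppm.
FC to add: 8.969 − 0.7 = 8.269 mg/L as Cl₂.
Cl₂ equivalent: 8.269 mg/L × 224,000 L = 1852 g.
Product at 55.2% available Cl: 1852 / 0.552 = 3356 g.

3.36 kg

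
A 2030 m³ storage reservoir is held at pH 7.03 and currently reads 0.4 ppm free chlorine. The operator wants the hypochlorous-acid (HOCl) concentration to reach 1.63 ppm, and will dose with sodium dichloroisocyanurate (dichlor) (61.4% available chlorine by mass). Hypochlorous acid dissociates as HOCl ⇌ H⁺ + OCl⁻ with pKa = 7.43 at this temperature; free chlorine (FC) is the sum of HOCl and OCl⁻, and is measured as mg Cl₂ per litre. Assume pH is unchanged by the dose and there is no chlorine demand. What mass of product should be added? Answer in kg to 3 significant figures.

Volume: 2030 m³ = 2,030,000 L.
[OCl⁻]/[HOCl] = 10^(pH − pKa) = 10^(7.03 − 7.43) = 0.3981; fraction as HOCl = 1/(1 + 0.3981) = 0.7153.
Free chlorine required for 1.63 ppm HOCl: 1.63 / 0.7153 = 2.279 ppm.
FC to add: 2.279 − 0.4 = 1.879 mg/L as Cl₂.
Cl₂ equivalent: 1.879 mg/L × 2,030,000 L = 3814 g.
Product at 61.4% available Cl: 3814 / 0.614 = 6212 g.

6.21 kg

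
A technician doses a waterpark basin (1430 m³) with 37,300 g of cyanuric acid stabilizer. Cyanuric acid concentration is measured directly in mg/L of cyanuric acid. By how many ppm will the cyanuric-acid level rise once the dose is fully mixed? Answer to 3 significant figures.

26.1 ppm

Volume: 1430 m³ = 1,430,000 L.
Rise: 37,300 g / 1,430,000 L × 1000 = 26.08 mg/L.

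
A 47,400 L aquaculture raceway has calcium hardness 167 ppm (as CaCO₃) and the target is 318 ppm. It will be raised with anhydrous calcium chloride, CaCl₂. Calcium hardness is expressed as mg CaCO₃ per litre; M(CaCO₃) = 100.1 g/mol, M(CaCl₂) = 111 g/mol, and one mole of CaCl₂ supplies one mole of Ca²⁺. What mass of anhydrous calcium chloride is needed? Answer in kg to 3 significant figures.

7.94 kg

Hardness to add: (318 − 167) = 151 mg/L as CaCO₃ × 47,400 L = 7157 g as CaCO₃.
Moles of Ca²⁺ (1 mol Ca²⁺ ≡ 1 mol CaCO₃): 7157 / 100.1 g/mol = 71.5 mol.
Mass of CaCl₂: 71.5 × 111 = 7937 g.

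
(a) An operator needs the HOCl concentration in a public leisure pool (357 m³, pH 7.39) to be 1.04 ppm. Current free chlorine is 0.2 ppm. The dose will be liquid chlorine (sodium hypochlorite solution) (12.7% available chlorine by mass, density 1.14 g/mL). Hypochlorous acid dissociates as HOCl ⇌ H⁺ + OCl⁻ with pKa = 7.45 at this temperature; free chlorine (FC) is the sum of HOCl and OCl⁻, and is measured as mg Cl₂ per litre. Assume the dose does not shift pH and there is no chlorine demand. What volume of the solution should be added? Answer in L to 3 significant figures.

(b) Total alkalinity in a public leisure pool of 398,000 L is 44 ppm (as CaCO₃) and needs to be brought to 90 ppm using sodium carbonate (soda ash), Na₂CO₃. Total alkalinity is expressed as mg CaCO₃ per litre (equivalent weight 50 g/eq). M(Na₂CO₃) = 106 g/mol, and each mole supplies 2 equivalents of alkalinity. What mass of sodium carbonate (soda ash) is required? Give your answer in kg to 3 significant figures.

(a) 4.30 L; (b) 19.4 kg

(a) Volume: 357 m³ = 357,000 L.
(a) [OCl⁻]/[HOCl] = 10^(pH − pKa) = 10^(7.39 − 7.45) = 0.871; fraction as HOCl = 1/(1 + 0.871) = 0.5345.
(a) Free chlorine required for 1.04 ppm HOCl: 1.04 / 0.5345 = 1.946 ppm.
(a) FC to add: 1.946 − 0.2 = 1.746 mg/L as Cl₂.
(a) Cl₂ equivalent: 1.746 mg/L × 357,000 L = 623.3 g.
(a) Product at 12.7% available Cl: 623.3 / 0.127 = 4907 g.
(a) Volume: 4907 g ÷ 1.14 g/mL = 4305 mL.

(b) Alkalinity to add: (90 − 44) = 46 mg/L as CaCO₃ × 398,000 L = 18,310 g as CaCO₃.
(b) Equivalents: 18,310 g ÷ 50 g/eq = 366.2 eq.
(b) Each mole of Na₂CO₃ supplies 2 eq, so 366.2 / 2 = 183.1 mol.
(b) Mass: 183.1 mol × 106 g/mol = 19,410 g.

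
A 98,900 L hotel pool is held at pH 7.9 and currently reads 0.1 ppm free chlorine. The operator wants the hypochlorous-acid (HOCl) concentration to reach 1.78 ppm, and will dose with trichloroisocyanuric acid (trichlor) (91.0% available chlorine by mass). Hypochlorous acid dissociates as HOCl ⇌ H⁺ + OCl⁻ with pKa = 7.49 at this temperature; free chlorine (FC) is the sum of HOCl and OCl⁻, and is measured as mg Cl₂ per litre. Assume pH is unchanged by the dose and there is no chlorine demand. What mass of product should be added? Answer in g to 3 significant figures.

680 g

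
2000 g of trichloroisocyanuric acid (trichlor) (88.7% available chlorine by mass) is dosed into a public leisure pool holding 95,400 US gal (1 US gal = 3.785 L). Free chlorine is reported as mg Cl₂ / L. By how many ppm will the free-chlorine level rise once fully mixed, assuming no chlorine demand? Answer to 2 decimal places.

Volume: 95,400 US gal × 3.785 L/gal = 361,089 L.
Available chlorine delivered: 2000 g × 0.887 = 1774 g as Cl₂.
Concentration rise: 1774 g / 361,089 L = 4.913 mg/L = 4.91 ppm.

4.91 ppm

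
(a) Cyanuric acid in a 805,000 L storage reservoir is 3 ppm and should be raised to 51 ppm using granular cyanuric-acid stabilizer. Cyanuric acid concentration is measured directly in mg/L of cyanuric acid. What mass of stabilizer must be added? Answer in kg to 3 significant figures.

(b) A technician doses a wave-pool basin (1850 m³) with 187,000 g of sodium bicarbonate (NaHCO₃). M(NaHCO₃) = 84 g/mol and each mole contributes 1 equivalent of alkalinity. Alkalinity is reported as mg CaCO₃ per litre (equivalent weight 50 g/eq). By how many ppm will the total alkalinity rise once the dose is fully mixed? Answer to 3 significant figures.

(a) 38.6 kg; (b) 60.2 ppm

(a) CYA to add: (51 − 3) = 48 mg/L × 805,000 L = 38,640 g cyanuric acid.

(b) Volume: 1850 m³ = 1,850,000 L.
(b) Moles of NaHCO₃: 187,000 g ÷ 84 g/mol = 2226 mol → 2226 eq of alkalinity.
(b) As CaCO₃: 2226 eq × 50 g/eq = 111,300 g.
(b) Rise: 111,300 g / 1,850,000 L × 1000 = 60.17 mg/L.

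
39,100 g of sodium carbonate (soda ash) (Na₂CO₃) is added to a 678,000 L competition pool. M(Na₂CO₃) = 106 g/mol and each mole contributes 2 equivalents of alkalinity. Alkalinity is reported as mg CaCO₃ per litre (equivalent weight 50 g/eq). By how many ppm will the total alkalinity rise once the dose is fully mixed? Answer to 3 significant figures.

54.4 ppm

Moles of Na₂CO₃: 39,100 g ÷ 106 g/mol = 368.9 mol → 737.7 eq of alkalinity.
As CaCO₃: 737.7 eq × 50 g/eq = 36,890 g.
Rise: 36,890 g / 678,000 L × 1000 = 54.41 mg/L.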